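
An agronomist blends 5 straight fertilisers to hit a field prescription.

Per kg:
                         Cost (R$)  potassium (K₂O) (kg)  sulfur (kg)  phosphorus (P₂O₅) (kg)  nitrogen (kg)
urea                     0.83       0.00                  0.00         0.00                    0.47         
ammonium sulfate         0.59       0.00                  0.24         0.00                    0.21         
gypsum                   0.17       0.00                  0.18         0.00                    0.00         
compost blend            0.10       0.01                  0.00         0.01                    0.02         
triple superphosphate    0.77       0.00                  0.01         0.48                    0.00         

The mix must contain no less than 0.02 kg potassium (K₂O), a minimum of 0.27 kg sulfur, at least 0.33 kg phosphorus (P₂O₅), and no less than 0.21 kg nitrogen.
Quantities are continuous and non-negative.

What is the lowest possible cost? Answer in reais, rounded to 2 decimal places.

Let x1 = kg of urea, x2 = kg of ammonium sulfate, x3 = kg of gypsum, x4 = kg of compost blend, x5 = kg of triple superphosphate.
Minimize 0.83x1 + 0.59x2 + 0.17x3 + 0.1x4 + 0.77x5 with:
  0.01x4 ≥ 0.02   (potassium (K₂O))
  0.24x2 + 0.18x3 + 0.01x5 ≥ 0.27   (sulfur)
  0.01x4 + 0.48x5 ≥ 0.33   (phosphorus (P₂O₅))
  0.47x1 + 0.21x2 + 0.02x4 ≥ 0.21   (nitrogen)
  x1, x2, x3, x4, x5 ≥ 0.
The minimum-cost mix takes nothing from urea — only ammonium sulfate, gypsum, compost blend, triple superphosphate. The potassium (K₂O), sulfur, phosphorus (P₂O₅), nitrogen requirements are met with equality.
That vertex is x2 = 0.8095, x3 = 0.3848, x4 = 2, x5 = 0.6458.
Total cost: 0.59·0.8095 + 0.17·0.3848 + 0.1·2 + 0.77·0.6458 = 1.2403.

R$1.24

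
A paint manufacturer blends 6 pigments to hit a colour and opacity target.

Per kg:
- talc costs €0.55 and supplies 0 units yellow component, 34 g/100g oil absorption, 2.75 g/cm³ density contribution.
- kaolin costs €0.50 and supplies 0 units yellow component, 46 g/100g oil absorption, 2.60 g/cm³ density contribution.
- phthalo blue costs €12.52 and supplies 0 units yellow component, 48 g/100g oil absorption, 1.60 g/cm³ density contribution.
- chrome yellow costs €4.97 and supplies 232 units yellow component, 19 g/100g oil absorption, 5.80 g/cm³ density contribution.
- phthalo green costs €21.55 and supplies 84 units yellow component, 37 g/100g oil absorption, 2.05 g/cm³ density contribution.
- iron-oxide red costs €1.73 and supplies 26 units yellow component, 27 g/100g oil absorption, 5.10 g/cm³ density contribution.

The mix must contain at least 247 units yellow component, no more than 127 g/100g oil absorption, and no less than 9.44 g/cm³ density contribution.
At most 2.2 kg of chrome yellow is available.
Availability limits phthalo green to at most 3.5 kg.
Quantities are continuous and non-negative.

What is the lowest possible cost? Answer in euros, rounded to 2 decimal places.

€5.92

Let x1 = kg of talc, x2 = kg of kaolin, x3 = kg of phthalo blue, x4 = kg of chrome yellow, x5 = kg of phthalo green, x6 = kg of iron-oxide red.
Minimise 0.55x1 + 0.5x2 + 12.52x3 + 4.97x4 + 21.55x5 + 1.73x6 subject to:
  232x4 + 84x5 + 26x6 ≥ 247   (yellow component)
  34x1 + 46x2 + 48x3 + 19x4 + 37x5 + 27x6 ≤ 127   (oil absorption)
  2.75x1 + 2.6x2 + 1.6x3 + 5.8x4 + 2.05x5 + 5.1x6 ≥ 9.44   (density contribution)
  x4 ≤ 2.2
  x5 ≤ 3.5
  x1, x2, x3, x4, x5, x6 ≥ 0.
At the optimum only kaolin, chrome yellow are positive (talc, phthalo blue, phthalo green, iron-oxide red = 0). There the yellow component and density contribution constraints are tight.
That vertex is x2 = 1.256, x4 = 1.065.
Total cost: 0.5·1.256 + 4.97·1.065 = 5.9211.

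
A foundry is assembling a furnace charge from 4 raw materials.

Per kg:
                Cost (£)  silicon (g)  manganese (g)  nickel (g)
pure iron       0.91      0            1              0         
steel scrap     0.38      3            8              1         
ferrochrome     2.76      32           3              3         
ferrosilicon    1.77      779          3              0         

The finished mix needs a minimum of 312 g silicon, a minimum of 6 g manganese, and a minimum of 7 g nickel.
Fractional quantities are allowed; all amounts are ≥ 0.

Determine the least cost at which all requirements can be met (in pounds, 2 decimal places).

Treat it as an LP. Let x1 = kg of pure iron, x2 = kg of steel scrap, x3 = kg of ferrochrome, x4 = kg of ferrosilicon.
Minimize 0.91x1 + 0.38x2 + 2.76x3 + 1.77x4 subject to:
  3x2 + 32x3 + 779x4 ≥ 312   (silicon)
  1x1 + 8x2 + 3x3 + 3x4 ≥ 6   (manganese)
  1x2 + 3x3 ≥ 7   (nickel)
  x1, x2, x3, x4 ≥ 0.
The minimum-cost mix takes nothing from pure iron, ferrochrome — only steel scrap, ferrosilicon. There the silicon and nickel constraints are tight.
So steel scrap = 7 kg, ferrosilicon = 0.3736 kg.
Objective = 0.38·7 + 1.77·0.3736 = 3.3213.

£3.32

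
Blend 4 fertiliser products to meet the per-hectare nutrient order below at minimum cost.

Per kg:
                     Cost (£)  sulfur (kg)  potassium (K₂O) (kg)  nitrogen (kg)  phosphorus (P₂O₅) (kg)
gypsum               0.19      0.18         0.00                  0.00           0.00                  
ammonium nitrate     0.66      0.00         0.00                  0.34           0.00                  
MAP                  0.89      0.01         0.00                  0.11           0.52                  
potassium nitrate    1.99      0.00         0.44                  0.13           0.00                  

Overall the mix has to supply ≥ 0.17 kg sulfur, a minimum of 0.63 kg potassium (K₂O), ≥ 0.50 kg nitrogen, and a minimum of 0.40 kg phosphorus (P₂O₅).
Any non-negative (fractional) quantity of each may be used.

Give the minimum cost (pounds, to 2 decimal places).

Treat it as an LP. Let x1 = kg of gypsum, x2 = kg of ammonium nitrate, x3 = kg of MAP, x4 = kg of potassium nitrate.
Minimise 0.19x1 + 0.66x2 + 0.89x3 + 1.99x4 with:
  0.18x1 + 0.01x3 ≥ 0.17   (sulfur)
  0.44x4 ≥ 0.63   (potassium (K₂O))
  0.34x2 + 0.11x3 + 0.13x4 ≥ 0.5   (nitrogen)
  0.52x3 ≥ 0.4   (phosphorus (P₂O₅))
  x1, x2, x3, x4 ≥ 0.
All 4 inputs are positive at the optimum. Binding constraints: sulfur, potassium (K₂O), nitrogen, phosphorus (P₂O₅).
So gypsum = 0.9017 kg, ammonium nitrate = 0.6743 kg, MAP = 0.7692 kg, potassium nitrate = 1.432 kg.
Hence cost = 0.19·0.9017 + 0.66·0.6743 + 0.89·0.7692 + 1.99·1.432 = £4.1506.

£4.15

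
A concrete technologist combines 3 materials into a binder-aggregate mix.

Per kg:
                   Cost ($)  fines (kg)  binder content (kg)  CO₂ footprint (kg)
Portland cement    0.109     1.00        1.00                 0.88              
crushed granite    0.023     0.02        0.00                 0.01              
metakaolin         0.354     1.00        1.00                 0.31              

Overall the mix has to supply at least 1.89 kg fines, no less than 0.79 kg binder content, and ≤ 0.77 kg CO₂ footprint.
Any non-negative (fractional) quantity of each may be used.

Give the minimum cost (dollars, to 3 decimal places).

$0.590

Let x1 = kg of Portland cement, x2 = kg of crushed granite, x3 = kg of metakaolin.
min 0.109x1 + 0.023x2 + 0.354x3 with:
  1x1 + 0.02x2 + 1x3 ≥ 1.89   (fines)
  1x1 + 1x3 ≥ 0.79   (binder content)
  0.88x1 + 0.01x2 + 0.31x3 ≤ 0.77   (CO₂ footprint)
  x1, x2, x3 ≥ 0.
The minimum-cost mix takes nothing from crushed granite — only Portland cement, metakaolin. The fines and CO₂ footprint requirements are met with equality.
Solving gives x1 = 0.323, x3 = 1.567.
Cost = 0.109·0.323 + 0.354·1.567 = 0.58993.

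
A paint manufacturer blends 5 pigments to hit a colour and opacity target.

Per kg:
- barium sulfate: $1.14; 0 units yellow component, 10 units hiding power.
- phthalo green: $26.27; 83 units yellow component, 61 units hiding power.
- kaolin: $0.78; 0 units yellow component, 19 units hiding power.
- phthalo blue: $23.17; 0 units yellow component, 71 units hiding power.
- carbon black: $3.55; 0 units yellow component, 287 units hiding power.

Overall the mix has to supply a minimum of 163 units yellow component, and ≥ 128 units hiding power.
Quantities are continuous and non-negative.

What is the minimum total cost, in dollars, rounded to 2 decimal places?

$51.69

Let x1 = kg of barium sulfate, x2 = kg of phthalo green, x3 = kg of kaolin, x4 = kg of phthalo blue, x5 = kg of carbon black.
Minimise 1.14x1 + 26.27x2 + 0.78x3 + 23.17x4 + 3.55x5 s.t.:
  83x2 ≥ 163   (yellow component)
  10x1 + 61x2 + 19x3 + 71x4 + 287x5 ≥ 128   (hiding power)
  x1, x2, x3, x4, x5 ≥ 0.
The optimal basis is {phthalo green, carbon black}; barium sulfate, kaolin, phthalo blue drop out. There the yellow component and hiding power constraints are tight.
That vertex is x2 = 1.9639, x5 = 0.028588.
Cost = 26.27·1.9639 + 3.55·0.028588 = 51.6931.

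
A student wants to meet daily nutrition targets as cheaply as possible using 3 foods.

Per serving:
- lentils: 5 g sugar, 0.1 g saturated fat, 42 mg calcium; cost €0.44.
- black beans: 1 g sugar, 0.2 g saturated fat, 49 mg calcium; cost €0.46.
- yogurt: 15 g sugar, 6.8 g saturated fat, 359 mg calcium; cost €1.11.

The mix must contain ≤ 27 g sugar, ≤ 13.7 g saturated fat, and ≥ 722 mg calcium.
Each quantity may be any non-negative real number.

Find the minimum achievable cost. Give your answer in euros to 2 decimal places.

Let x1 = servings of lentils, x2 = servings of black beans, x3 = servings of yogurt.
Minimise 0.44x1 + 0.46x2 + 1.11x3 s.t.:
  5x1 + 1x2 + 15x3 ≤ 27   (sugar)
  0.1x1 + 0.2x2 + 6.8x3 ≤ 13.7   (saturated fat)
  42x1 + 49x2 + 359x3 ≥ 722   (calcium)
  x1, x2, x3 ≥ 0.
The cheapest feasible vertex uses only black beans, yogurt; lentils is not used. The sugar and calcium requirements are met with equality.
That vertex is x2 = 3.0239, x3 = 1.5984.
Cost = 0.46·3.0239 + 1.11·1.5984 = 3.1652.

€3.17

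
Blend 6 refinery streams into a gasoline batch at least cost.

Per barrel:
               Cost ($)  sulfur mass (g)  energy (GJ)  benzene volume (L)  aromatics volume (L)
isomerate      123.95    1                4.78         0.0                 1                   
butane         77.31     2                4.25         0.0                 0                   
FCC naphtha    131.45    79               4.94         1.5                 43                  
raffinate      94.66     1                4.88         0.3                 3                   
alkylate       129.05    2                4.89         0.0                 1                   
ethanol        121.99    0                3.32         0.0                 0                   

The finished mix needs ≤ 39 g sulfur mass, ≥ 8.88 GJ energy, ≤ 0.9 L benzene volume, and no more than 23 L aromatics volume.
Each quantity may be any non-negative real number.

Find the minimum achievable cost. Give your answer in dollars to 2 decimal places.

$161.53

Treat it as an LP. Let x1 = barrels of isomerate, x2 = barrels of butane, x3 = barrels of FCC naphtha, x4 = barrels of raffinate, x5 = barrels of alkylate, x6 = barrels of ethanol.
Minimize 123.95x1 + 77.31x2 + 131.45x3 + 94.66x4 + 129.05x5 + 121.99x6 s.t.:
  1x1 + 2x2 + 79x3 + 1x4 + 2x5 ≤ 39   (sulfur mass)
  4.78x1 + 4.25x2 + 4.94x3 + 4.88x4 + 4.89x5 + 3.32x6 ≥ 8.88   (energy)
  1.5x3 + 0.3x4 ≤ 0.9   (benzene volume)
  1x1 + 43x3 + 3x4 + 1x5 ≤ 23   (aromatics volume)
  x1, x2, x3, x4, x5, x6 ≥ 0.
The cheapest feasible vertex uses only butane; isomerate, FCC naphtha, raffinate, alkylate, ethanol are not used. The energy requirement is met with equality.
Solving gives x2 = 2.0894.
Cost = 77.31·2.0894 = 161.5315.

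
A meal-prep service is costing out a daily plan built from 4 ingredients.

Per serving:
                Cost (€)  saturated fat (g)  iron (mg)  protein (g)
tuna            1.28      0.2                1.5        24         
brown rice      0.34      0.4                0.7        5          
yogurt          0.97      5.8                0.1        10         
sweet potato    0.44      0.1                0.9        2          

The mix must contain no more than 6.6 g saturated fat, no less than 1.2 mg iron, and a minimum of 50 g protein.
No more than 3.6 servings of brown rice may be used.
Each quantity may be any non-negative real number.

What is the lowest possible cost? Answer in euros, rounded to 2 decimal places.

Treat it as an LP. Let x1 = servings of tuna, x2 = servings of brown rice, x3 = servings of yogurt, x4 = servings of sweet potato.
min 1.28x1 + 0.34x2 + 0.97x3 + 0.44x4 s.t.:
  0.2x1 + 0.4x2 + 5.8x3 + 0.1x4 ≤ 6.6   (saturated fat)
  1.5x1 + 0.7x2 + 0.1x3 + 0.9x4 ≥ 1.2   (iron)
  24x1 + 5x2 + 10x3 + 2x4 ≥ 50   (protein)
  x2 ≤ 3.6
  x1, x2, x3, x4 ≥ 0.
At the optimum only tuna is positive (brown rice, yogurt, sweet potato = 0). The protein requirement is met with equality.
So tuna = 2.083 servings.
Total cost: 1.28·2.083 = 2.6662.

€2.67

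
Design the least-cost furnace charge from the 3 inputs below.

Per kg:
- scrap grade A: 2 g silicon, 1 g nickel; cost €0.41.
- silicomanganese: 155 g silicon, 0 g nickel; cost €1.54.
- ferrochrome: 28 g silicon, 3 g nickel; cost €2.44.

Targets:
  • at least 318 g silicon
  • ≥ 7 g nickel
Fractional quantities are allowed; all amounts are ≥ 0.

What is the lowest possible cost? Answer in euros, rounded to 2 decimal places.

€5.89

Let x1 = kg of scrap grade A, x2 = kg of silicomanganese, x3 = kg of ferrochrome.
min 0.41x1 + 1.54x2 + 2.44x3 with:
  2x1 + 155x2 + 28x3 ≥ 318   (silicon)
  1x1 + 3x3 ≥ 7   (nickel)
  x1, x2, x3 ≥ 0.
At the optimum only scrap grade A, silicomanganese are positive (ferrochrome = 0). Binding constraints: silicon and nickel.
So scrap grade A = 7 kg, silicomanganese = 1.961 kg.
Total cost: 0.41·7 + 1.54·1.961 = 5.8899.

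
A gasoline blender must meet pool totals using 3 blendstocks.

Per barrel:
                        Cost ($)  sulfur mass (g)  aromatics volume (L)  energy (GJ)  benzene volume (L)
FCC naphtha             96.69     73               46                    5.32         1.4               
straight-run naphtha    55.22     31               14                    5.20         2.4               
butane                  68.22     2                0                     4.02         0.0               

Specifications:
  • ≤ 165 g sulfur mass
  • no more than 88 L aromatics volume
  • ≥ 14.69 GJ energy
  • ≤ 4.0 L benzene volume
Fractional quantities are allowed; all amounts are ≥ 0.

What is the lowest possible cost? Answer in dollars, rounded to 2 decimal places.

$194.25

Treat it as an LP. Let x1 = barrels of FCC naphtha, x2 = barrels of straight-run naphtha, x3 = barrels of butane.
Minimise 96.69x1 + 55.22x2 + 68.22x3 subject to:
  73x1 + 31x2 + 2x3 ≤ 165   (sulfur mass)
  46x1 + 14x2 ≤ 88   (aromatics volume)
  5.32x1 + 5.2x2 + 4.02x3 ≥ 14.69   (energy)
  1.4x1 + 2.4x2 ≤ 4   (benzene volume)
  x1, x2, x3 ≥ 0.
The minimum-cost mix takes nothing from FCC naphtha — only straight-run naphtha, butane. There the energy and benzene volume constraints are tight.
Optimal quantities: straight-run naphtha = 1.667 barrels, butane = 1.498 barrels.
Objective = 55.22·1.667 + 68.22·1.498 = 194.2453.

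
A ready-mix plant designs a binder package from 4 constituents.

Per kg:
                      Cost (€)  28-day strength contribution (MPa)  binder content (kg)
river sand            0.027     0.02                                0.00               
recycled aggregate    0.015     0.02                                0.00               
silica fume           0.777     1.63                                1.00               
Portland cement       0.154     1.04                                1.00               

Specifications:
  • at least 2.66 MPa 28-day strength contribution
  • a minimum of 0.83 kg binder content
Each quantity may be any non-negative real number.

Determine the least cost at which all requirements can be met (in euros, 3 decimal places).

€0.394

Set it up as a linear program. Let x1 = kg of river sand, x2 = kg of recycled aggregate, x3 = kg of silica fume, x4 = kg of Portland cement.
Minimize 0.027x1 + 0.015x2 + 0.777x3 + 0.154x4 s.t.:
  0.02x1 + 0.02x2 + 1.63x3 + 1.04x4 ≥ 2.66   (28-day strength contribution)
  1x3 + 1x4 ≥ 0.83   (binder content)
  x1, x2, x3, x4 ≥ 0.
At the optimum only Portland cement is positive (river sand, recycled aggregate, silica fume = 0). Binding constraint: 28-day strength contribution.
Solving gives x4 = 2.558.
Objective = 0.154·2.558 = 0.39393.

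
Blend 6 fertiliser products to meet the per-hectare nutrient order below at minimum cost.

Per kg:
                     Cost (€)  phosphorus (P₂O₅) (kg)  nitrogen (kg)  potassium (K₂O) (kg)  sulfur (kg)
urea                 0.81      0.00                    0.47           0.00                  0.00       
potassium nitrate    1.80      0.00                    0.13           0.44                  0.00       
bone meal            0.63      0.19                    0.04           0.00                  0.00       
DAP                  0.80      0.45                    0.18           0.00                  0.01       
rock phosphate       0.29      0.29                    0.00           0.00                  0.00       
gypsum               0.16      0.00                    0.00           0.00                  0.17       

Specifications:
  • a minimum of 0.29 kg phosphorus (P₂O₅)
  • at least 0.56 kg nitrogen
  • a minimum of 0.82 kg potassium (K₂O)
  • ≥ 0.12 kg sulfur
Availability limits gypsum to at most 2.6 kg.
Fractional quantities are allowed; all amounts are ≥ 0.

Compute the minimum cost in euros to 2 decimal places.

€4.31

Let x1 = kg of urea, x2 = kg of potassium nitrate, x3 = kg of bone meal, x4 = kg of DAP, x5 = kg of rock phosphate, x6 = kg of gypsum.
min 0.81x1 + 1.8x2 + 0.63x3 + 0.8x4 + 0.29x5 + 0.16x6 s.t.:
  0.19x3 + 0.45x4 + 0.29x5 ≥ 0.29   (phosphorus (P₂O₅))
  0.47x1 + 0.13x2 + 0.04x3 + 0.18x4 ≥ 0.56   (nitrogen)
  0.44x2 ≥ 0.82   (potassium (K₂O))
  0.01x4 + 0.17x6 ≥ 0.12   (sulfur)
  x6 ≤ 2.6
  x1, x2, x3, x4, x5, x6 ≥ 0.
The cheapest feasible vertex uses only urea, potassium nitrate, rock phosphate, gypsum; bone meal, DAP are not used. Binding constraints: phosphorus (P₂O₅), nitrogen, potassium (K₂O), sulfur.
So urea = 0.676 kg, potassium nitrate = 1.864 kg, rock phosphate = 1 kg, gypsum = 0.7059 kg.
Objective = 0.81·0.676 + 1.8·1.864 + 0.29·1 + 0.16·0.7059 = 4.3057.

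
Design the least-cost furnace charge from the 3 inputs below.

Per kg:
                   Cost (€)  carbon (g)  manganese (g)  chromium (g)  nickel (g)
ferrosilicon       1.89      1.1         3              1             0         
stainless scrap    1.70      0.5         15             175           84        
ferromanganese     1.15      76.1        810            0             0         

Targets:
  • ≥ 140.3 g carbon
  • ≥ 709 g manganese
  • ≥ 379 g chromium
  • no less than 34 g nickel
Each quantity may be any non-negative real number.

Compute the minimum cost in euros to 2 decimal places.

Let x1 = kg of ferrosilicon, x2 = kg of stainless scrap, x3 = kg of ferromanganese.
Minimize 1.89x1 + 1.7x2 + 1.15x3 with:
  1.1x1 + 0.5x2 + 76.1x3 ≥ 140.3   (carbon)
  3x1 + 15x2 + 810x3 ≥ 709   (manganese)
  1x1 + 175x2 ≥ 379   (chromium)
  84x2 ≥ 34   (nickel)
  x1, x2, x3 ≥ 0.
The minimum-cost mix takes nothing from ferrosilicon — only stainless scrap, ferromanganese. Binding constraints: carbon and chromium.
Optimal quantities: stainless scrap = 2.166 kg, ferromanganese = 1.829 kg.
Objective = 1.7·2.166 + 1.15·1.829 = 5.7856.

€5.79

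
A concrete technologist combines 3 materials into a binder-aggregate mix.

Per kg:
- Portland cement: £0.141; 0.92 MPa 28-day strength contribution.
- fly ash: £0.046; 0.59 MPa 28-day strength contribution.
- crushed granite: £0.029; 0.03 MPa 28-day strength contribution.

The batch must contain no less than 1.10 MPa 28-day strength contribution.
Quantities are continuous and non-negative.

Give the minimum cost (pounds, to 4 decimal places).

£0.0858

Let x1 = kg of Portland cement, x2 = kg of fly ash, x3 = kg of crushed granite.
min 0.141x1 + 0.046x2 + 0.029x3 s.t.:
  0.92x1 + 0.59x2 + 0.03x3 ≥ 1.1   (28-day strength contribution)
  x1, x2, x3 ≥ 0.
At the optimum only fly ash is positive (Portland cement, crushed granite = 0). There the 28-day strength contribution constraint is tight.
That vertex is x2 = 1.8644.
Cost = 0.046·1.8644 = 0.085762.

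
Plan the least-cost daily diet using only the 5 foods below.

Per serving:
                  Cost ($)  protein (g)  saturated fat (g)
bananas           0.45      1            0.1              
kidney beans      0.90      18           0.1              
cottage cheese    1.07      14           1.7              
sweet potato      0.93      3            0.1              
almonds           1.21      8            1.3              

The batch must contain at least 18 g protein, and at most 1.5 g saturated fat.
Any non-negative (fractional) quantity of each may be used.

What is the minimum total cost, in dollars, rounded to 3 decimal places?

Treat it as an LP. Let x1 = servings of bananas, x2 = servings of kidney beans, x3 = servings of cottage cheese, x4 = servings of sweet potato, x5 = servings of almonds.
min 0.45x1 + 0.9x2 + 1.07x3 + 0.93x4 + 1.21x5 with:
  1x1 + 18x2 + 14x3 + 3x4 + 8x5 ≥ 18   (protein)
  0.1x1 + 0.1x2 + 1.7x3 + 0.1x4 + 1.3x5 ≤ 1.5   (saturated fat)
  x1, x2, x3, x4, x5 ≥ 0.
The cheapest feasible vertex uses only kidney beans; bananas, cottage cheese, sweet potato, almonds are not used. Binding constraint: protein.
That vertex is x2 = 1.
Cost = 0.9·1 = 0.90000.

$0.900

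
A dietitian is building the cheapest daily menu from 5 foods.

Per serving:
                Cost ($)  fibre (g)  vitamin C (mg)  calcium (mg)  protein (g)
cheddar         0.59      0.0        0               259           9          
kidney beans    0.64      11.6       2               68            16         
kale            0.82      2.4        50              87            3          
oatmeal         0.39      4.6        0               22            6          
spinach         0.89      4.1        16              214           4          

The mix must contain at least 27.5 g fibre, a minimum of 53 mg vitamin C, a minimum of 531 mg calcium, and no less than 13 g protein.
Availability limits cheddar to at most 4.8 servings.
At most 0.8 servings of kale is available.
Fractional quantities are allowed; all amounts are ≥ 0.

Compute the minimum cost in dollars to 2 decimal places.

$2.91

Treat it as an LP. Let x1 = servings of cheddar, x2 = servings of kidney beans, x3 = servings of kale, x4 = servings of oatmeal, x5 = servings of spinach.
Minimise 0.59x1 + 0.64x2 + 0.82x3 + 0.39x4 + 0.89x5 with:
  11.6x2 + 2.4x3 + 4.6x4 + 4.1x5 ≥ 27.5   (fibre)
  2x2 + 50x3 + 16x5 ≥ 53   (vitamin C)
  259x1 + 68x2 + 87x3 + 22x4 + 214x5 ≥ 531   (calcium)
  9x1 + 16x2 + 3x3 + 6x4 + 4x5 ≥ 13   (protein)
  x1 ≤ 4.8
  x3 ≤ 0.8
  x1, x2, x3, x4, x5 ≥ 0.
The optimal basis is {cheddar, kidney beans, kale, spinach}; oatmeal drops out. The fibre, vitamin C, calcium, the kale cap requirements are met with equality.
So cheddar = 0.7905 servings, kidney beans = 2.007 servings, kale = 0.8 servings, spinach = 0.5617 servings.
Cost = 0.59·0.7905 + 0.64·2.007 + 0.82·0.8 + 0.89·0.5617 = 2.9068.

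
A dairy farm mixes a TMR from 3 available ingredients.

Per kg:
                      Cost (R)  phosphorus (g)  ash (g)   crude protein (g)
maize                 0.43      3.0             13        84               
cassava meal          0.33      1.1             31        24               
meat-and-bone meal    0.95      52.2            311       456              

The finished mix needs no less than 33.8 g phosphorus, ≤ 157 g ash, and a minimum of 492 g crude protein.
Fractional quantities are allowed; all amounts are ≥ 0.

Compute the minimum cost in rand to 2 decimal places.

R4.03

Let x1 = kg of maize, x2 = kg of cassava meal, x3 = kg of meat-and-bone meal.
Minimize 0.43x1 + 0.33x2 + 0.95x3 subject to:
  3x1 + 1.1x2 + 52.2x3 ≥ 33.8   (phosphorus)
  13x1 + 31x2 + 311x3 ≤ 157   (ash)
  84x1 + 24x2 + 456x3 ≥ 492   (crude protein)
  x1, x2, x3 ≥ 0.
The optimal basis is {maize, meat-and-bone meal}; cassava meal drops out. There the phosphorus and ash constraints are tight.
Solving gives x1 = 9.105, x3 = 0.1242.
Hence cost = 0.43·9.105 + 0.95·0.1242 = R4.0331.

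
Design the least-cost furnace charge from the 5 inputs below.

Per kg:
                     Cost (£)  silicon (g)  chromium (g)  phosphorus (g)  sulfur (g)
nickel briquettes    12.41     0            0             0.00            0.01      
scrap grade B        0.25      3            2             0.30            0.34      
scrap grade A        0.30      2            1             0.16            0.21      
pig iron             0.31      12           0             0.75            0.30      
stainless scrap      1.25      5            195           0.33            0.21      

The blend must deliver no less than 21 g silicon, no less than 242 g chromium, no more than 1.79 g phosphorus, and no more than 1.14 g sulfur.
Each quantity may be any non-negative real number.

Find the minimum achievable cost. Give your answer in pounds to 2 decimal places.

£1.93

Set it up as a linear program. Let x1 = kg of nickel briquettes, x2 = kg of scrap grade B, x3 = kg of scrap grade A, x4 = kg of pig iron, x5 = kg of stainless scrap.
Minimize 12.41x1 + 0.25x2 + 0.3x3 + 0.31x4 + 1.25x5 s.t.:
  3x2 + 2x3 + 12x4 + 5x5 ≥ 21   (silicon)
  2x2 + 1x3 + 195x5 ≥ 242   (chromium)
  0.3x2 + 0.16x3 + 0.75x4 + 0.33x5 ≤ 1.79   (phosphorus)
  0.01x1 + 0.34x2 + 0.21x3 + 0.3x4 + 0.21x5 ≤ 1.14   (sulfur)
  x1, x2, x3, x4, x5 ≥ 0.
At the optimum only pig iron, stainless scrap are positive (nickel briquettes, scrap grade B, scrap grade A = 0). Binding constraints: silicon and chromium.
Solving gives x4 = 1.233, x5 = 1.241.
Total cost: 0.31·1.233 + 1.25·1.241 = 1.9335.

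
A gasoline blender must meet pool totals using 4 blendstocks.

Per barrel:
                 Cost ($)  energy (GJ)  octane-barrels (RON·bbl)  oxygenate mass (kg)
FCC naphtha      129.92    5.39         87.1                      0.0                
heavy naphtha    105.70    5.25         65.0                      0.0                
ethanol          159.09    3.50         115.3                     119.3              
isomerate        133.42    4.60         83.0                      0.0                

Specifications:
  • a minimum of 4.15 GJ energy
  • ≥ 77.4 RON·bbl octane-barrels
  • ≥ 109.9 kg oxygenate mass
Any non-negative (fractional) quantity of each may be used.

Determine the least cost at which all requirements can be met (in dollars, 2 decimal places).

Set it up as a linear program. Let x1 = barrels of FCC naphtha, x2 = barrels of heavy naphtha, x3 = barrels of ethanol, x4 = barrels of isomerate.
Minimise 129.92x1 + 105.7x2 + 159.09x3 + 133.42x4 with:
  5.39x1 + 5.25x2 + 3.5x3 + 4.6x4 ≥ 4.15   (energy)
  87.1x1 + 65x2 + 115.3x3 + 83x4 ≥ 77.4   (octane-barrels)
  119.3x3 ≥ 109.9   (oxygenate mass)
  x1, x2, x3, x4 ≥ 0.
The cheapest feasible vertex uses only heavy naphtha, ethanol; FCC naphtha, isomerate are not used. There the energy and oxygenate mass constraints are tight.
Optimal quantities: heavy naphtha = 0.1763 barrels, ethanol = 0.9212 barrels.
Hence cost = 105.7·0.1763 + 159.09·0.9212 = $165.1886.

$165.19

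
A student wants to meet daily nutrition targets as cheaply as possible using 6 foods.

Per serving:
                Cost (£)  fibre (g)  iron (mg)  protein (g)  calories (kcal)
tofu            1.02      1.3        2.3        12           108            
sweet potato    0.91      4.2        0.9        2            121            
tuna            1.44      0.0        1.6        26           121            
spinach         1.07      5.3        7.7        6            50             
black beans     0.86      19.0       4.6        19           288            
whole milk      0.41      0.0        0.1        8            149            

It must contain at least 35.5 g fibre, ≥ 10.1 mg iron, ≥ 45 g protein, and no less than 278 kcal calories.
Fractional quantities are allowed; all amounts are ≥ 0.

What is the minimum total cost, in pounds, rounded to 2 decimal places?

Treat it as an LP. Let x1 = servings of tofu, x2 = servings of sweet potato, x3 = servings of tuna, x4 = servings of spinach, x5 = servings of black beans, x6 = servings of whole milk.
Minimise 1.02x1 + 0.91x2 + 1.44x3 + 1.07x4 + 0.86x5 + 0.41x6 subject to:
  1.3x1 + 4.2x2 + 5.3x4 + 19x5 ≥ 35.5   (fibre)
  2.3x1 + 0.9x2 + 1.6x3 + 7.7x4 + 4.6x5 + 0.1x6 ≥ 10.1   (iron)
  12x1 + 2x2 + 26x3 + 6x4 + 19x5 + 8x6 ≥ 45   (protein)
  108x1 + 121x2 + 121x3 + 50x4 + 288x5 + 149x6 ≥ 278   (calories)
  x1, x2, x3, x4, x5, x6 ≥ 0.
At the optimum only black beans is positive (tofu, sweet potato, tuna, spinach, whole milk = 0). The protein requirement is met with equality.
So black beans = 2.368 servings.
Objective = 0.86·2.368 = 2.0365.

£2.04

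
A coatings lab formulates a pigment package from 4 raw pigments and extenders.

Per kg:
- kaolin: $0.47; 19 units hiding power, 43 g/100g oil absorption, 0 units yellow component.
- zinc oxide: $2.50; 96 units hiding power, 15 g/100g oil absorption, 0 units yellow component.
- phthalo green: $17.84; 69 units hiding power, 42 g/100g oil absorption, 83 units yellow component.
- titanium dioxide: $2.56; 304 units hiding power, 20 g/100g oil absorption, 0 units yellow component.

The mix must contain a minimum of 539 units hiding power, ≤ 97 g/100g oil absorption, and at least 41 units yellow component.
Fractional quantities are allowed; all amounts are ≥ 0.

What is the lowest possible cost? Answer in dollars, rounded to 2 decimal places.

Let x1 = kg of kaolin, x2 = kg of zinc oxide, x3 = kg of phthalo green, x4 = kg of titanium dioxide.
Minimise 0.47x1 + 2.5x2 + 17.84x3 + 2.56x4 subject to:
  19x1 + 96x2 + 69x3 + 304x4 ≥ 539   (hiding power)
  43x1 + 15x2 + 42x3 + 20x4 ≤ 97   (oil absorption)
  83x3 ≥ 41   (yellow component)
  x1, x2, x3, x4 ≥ 0.
At the optimum only phthalo green, titanium dioxide are positive (kaolin, zinc oxide = 0). There the hiding power and yellow component constraints are tight.
So phthalo green = 0.49398 kg, titanium dioxide = 1.6609 kg.
Objective = 17.84·0.49398 + 2.56·1.6609 = 13.0645.

$13.06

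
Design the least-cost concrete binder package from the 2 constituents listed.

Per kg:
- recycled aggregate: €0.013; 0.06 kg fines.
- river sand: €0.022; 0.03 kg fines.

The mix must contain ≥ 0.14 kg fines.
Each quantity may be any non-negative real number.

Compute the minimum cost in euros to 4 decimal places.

Let x1 = kg of recycled aggregate, x2 = kg of river sand.
min 0.013x1 + 0.022x2 s.t.:
  0.06x1 + 0.03x2 ≥ 0.14   (fines)
  x1, x2 ≥ 0.
The optimal basis is {recycled aggregate}; river sand drops out. Binding constraint: fines.
That vertex is x1 = 2.333.
Hence cost = 0.013·2.333 = €0.030329.

€0.0303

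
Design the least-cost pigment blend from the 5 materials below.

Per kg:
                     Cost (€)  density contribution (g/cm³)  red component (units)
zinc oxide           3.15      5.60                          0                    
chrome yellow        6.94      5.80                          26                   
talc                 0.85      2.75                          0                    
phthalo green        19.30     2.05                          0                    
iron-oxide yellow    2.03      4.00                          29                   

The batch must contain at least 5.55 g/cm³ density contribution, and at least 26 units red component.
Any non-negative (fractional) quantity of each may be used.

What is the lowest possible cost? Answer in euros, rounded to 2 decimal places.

€2.43

Let x1 = kg of zinc oxide, x2 = kg of chrome yellow, x3 = kg of talc, x4 = kg of phthalo green, x5 = kg of iron-oxide yellow.
min 3.15x1 + 6.94x2 + 0.85x3 + 19.3x4 + 2.03x5 subject to:
  5.6x1 + 5.8x2 + 2.75x3 + 2.05x4 + 4x5 ≥ 5.55   (density contribution)
  26x2 + 29x5 ≥ 26   (red component)
  x1, x2, x3, x4, x5 ≥ 0.
The optimal basis is {talc, iron-oxide yellow}; zinc oxide, chrome yellow, phthalo green drop out. Binding constraints: density contribution and red component.
Optimal quantities: talc = 0.7141 kg, iron-oxide yellow = 0.8966 kg.
Total cost: 0.85·0.7141 + 2.03·0.8966 = 2.4271.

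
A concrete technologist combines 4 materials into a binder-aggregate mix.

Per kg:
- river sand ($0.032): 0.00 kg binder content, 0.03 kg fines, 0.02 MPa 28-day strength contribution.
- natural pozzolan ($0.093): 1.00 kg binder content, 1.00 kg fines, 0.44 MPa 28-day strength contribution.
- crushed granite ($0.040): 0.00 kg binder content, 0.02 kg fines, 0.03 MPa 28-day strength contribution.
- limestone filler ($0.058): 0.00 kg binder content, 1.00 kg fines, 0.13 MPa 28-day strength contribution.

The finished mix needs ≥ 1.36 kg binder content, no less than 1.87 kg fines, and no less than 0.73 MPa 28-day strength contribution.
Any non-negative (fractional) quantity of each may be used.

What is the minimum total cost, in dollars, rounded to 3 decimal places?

This is a linear program. Let x1 = kg of river sand, x2 = kg of natural pozzolan, x3 = kg of crushed granite, x4 = kg of limestone filler.
Minimize 0.032x1 + 0.093x2 + 0.04x3 + 0.058x4 s.t.:
  1x2 ≥ 1.36   (binder content)
  0.03x1 + 1x2 + 0.02x3 + 1x4 ≥ 1.87   (fines)
  0.02x1 + 0.44x2 + 0.03x3 + 0.13x4 ≥ 0.73   (28-day strength contribution)
  x1, x2, x3, x4 ≥ 0.
The optimal basis is {natural pozzolan, limestone filler}; river sand, crushed granite drop out. The fines and 28-day strength contribution requirements are met with equality.
Optimal quantities: natural pozzolan = 1.571 kg, limestone filler = 0.2994 kg.
Cost = 0.093·1.571 + 0.058·0.2994 = 0.16347.

$0.163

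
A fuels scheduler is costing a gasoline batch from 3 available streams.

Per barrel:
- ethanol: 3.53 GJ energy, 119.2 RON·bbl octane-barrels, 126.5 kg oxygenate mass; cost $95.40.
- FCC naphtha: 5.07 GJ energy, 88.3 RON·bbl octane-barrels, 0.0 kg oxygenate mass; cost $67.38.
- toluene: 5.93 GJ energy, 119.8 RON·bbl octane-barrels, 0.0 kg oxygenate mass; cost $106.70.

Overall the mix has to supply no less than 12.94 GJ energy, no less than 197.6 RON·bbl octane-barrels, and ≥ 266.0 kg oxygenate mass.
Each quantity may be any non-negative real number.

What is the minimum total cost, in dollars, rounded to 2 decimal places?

Let x1 = barrels of ethanol, x2 = barrels of FCC naphtha, x3 = barrels of toluene.
Minimize 95.4x1 + 67.38x2 + 106.7x3 s.t.:
  3.53x1 + 5.07x2 + 5.93x3 ≥ 12.94   (energy)
  119.2x1 + 88.3x2 + 119.8x3 ≥ 197.6   (octane-barrels)
  126.5x1 ≥ 266   (oxygenate mass)
  x1, x2, x3 ≥ 0.
At the optimum only ethanol, FCC naphtha are positive (toluene = 0). Binding constraints: energy and oxygenate mass.
Optimal quantities: ethanol = 2.1028 barrels, FCC naphtha = 1.0882 barrels.
Cost = 95.4·2.1028 + 67.38·1.0882 = 273.9300.

$273.93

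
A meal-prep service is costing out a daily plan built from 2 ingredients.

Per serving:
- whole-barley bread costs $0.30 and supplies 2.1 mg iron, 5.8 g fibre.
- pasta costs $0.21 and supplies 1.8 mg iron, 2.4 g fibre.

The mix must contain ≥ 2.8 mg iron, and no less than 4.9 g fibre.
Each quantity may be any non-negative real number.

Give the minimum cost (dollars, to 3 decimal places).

$0.348

Let x1 = servings of whole-barley bread, x2 = servings of pasta.
Minimize 0.3x1 + 0.21x2 subject to:
  2.1x1 + 1.8x2 ≥ 2.8   (iron)
  5.8x1 + 2.4x2 ≥ 4.9   (fibre)
  x1, x2 ≥ 0.
Both inputs are positive at the optimum. Binding constraints: iron and fibre.
Solving gives x1 = 0.3889, x2 = 1.102.
Objective = 0.3·0.3889 + 0.21·1.102 = 0.34809.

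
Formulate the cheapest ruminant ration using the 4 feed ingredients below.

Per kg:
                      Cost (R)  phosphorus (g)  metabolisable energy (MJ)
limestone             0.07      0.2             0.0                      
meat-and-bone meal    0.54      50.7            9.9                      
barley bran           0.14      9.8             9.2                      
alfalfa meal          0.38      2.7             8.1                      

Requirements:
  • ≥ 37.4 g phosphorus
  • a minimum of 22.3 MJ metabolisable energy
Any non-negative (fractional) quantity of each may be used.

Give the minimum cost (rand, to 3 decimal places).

R0.472

Let x1 = kg of limestone, x2 = kg of meat-and-bone meal, x3 = kg of barley bran, x4 = kg of alfalfa meal.
Minimize 0.07x1 + 0.54x2 + 0.14x3 + 0.38x4 subject to:
  0.2x1 + 50.7x2 + 9.8x3 + 2.7x4 ≥ 37.4   (phosphorus)
  9.9x2 + 9.2x3 + 8.1x4 ≥ 22.3   (metabolisable energy)
  x1, x2, x3, x4 ≥ 0.
At the optimum only meat-and-bone meal, barley bran are positive (limestone, alfalfa meal = 0). There the phosphorus and metabolisable energy constraints are tight.
So meat-and-bone meal = 0.3398 kg, barley bran = 2.058 kg.
Total cost: 0.54·0.3398 + 0.14·2.058 = 0.47161.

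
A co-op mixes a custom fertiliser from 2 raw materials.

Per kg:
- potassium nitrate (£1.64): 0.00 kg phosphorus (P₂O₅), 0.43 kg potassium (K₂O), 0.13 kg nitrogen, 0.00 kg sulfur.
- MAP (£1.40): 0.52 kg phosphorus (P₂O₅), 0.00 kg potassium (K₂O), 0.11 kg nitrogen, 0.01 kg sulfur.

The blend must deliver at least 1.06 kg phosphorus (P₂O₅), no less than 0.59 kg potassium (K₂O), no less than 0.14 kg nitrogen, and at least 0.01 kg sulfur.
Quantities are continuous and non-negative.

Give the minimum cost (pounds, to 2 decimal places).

£5.10

Treat it as an LP. Let x1 = kg of potassium nitrate, x2 = kg of MAP.
Minimise 1.64x1 + 1.4x2 with:
  0.52x2 ≥ 1.06   (phosphorus (P₂O₅))
  0.43x1 ≥ 0.59   (potassium (K₂O))
  0.13x1 + 0.11x2 ≥ 0.14   (nitrogen)
  0.01x2 ≥ 0.01   (sulfur)
  x1, x2 ≥ 0.
Both inputs are positive at the optimum. The phosphorus (P₂O₅) and potassium (K₂O) requirements are met with equality.
So potassium nitrate = 1.372 kg, MAP = 2.038 kg.
Objective = 1.64·1.372 + 1.4·2.038 = 5.1033.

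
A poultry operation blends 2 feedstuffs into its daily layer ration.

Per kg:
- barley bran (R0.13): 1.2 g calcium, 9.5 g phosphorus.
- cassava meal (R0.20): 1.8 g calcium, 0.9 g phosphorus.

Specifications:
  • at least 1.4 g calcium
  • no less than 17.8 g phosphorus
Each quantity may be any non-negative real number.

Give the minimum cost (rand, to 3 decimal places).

R0.244

Let x1 = kg of barley bran, x2 = kg of cassava meal.
Minimize 0.13x1 + 0.2x2 subject to:
  1.2x1 + 1.8x2 ≥ 1.4   (calcium)
  9.5x1 + 0.9x2 ≥ 17.8   (phosphorus)
  x1, x2 ≥ 0.
At the optimum only barley bran is positive (cassava meal = 0). Binding constraint: phosphorus.
Optimal quantities: barley bran = 1.874 kg.
Hence cost = 0.13·1.874 = R0.24362.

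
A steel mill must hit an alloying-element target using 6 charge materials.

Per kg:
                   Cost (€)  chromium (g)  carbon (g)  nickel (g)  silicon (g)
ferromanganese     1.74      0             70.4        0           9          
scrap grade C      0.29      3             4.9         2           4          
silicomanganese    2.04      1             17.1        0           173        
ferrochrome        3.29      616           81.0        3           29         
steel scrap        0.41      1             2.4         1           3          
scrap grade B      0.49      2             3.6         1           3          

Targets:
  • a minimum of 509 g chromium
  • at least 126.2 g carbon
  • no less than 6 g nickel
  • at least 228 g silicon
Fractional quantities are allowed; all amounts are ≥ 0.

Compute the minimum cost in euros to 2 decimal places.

Treat it as an LP. Let x1 = kg of ferromanganese, x2 = kg of scrap grade C, x3 = kg of silicomanganese, x4 = kg of ferrochrome, x5 = kg of steel scrap, x6 = kg of scrap grade B.
Minimize 1.74x1 + 0.29x2 + 2.04x3 + 3.29x4 + 0.41x5 + 0.49x6 s.t.:
  3x2 + 1x3 + 616x4 + 1x5 + 2x6 ≥ 509   (chromium)
  70.4x1 + 4.9x2 + 17.1x3 + 81x4 + 2.4x5 + 3.6x6 ≥ 126.2   (carbon)
  2x2 + 3x4 + 1x5 + 1x6 ≥ 6   (nickel)
  9x1 + 4x2 + 173x3 + 29x4 + 3x5 + 3x6 ≥ 228   (silicon)
  x1, x2, x3, x4, x5, x6 ≥ 0.
At the optimum only ferromanganese, scrap grade C, silicomanganese, ferrochrome are positive (steel scrap, scrap grade B = 0). There the chromium, carbon, nickel, silicon constraints are tight.
Solving gives x1 = 0.45918, x2 = 1.7762, x3 = 1.1162, x4 = 0.81584.
Total cost: 1.74·0.45918 + 0.29·1.7762 + 2.04·1.1162 + 3.29·0.81584 = 6.2752.

€6.28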